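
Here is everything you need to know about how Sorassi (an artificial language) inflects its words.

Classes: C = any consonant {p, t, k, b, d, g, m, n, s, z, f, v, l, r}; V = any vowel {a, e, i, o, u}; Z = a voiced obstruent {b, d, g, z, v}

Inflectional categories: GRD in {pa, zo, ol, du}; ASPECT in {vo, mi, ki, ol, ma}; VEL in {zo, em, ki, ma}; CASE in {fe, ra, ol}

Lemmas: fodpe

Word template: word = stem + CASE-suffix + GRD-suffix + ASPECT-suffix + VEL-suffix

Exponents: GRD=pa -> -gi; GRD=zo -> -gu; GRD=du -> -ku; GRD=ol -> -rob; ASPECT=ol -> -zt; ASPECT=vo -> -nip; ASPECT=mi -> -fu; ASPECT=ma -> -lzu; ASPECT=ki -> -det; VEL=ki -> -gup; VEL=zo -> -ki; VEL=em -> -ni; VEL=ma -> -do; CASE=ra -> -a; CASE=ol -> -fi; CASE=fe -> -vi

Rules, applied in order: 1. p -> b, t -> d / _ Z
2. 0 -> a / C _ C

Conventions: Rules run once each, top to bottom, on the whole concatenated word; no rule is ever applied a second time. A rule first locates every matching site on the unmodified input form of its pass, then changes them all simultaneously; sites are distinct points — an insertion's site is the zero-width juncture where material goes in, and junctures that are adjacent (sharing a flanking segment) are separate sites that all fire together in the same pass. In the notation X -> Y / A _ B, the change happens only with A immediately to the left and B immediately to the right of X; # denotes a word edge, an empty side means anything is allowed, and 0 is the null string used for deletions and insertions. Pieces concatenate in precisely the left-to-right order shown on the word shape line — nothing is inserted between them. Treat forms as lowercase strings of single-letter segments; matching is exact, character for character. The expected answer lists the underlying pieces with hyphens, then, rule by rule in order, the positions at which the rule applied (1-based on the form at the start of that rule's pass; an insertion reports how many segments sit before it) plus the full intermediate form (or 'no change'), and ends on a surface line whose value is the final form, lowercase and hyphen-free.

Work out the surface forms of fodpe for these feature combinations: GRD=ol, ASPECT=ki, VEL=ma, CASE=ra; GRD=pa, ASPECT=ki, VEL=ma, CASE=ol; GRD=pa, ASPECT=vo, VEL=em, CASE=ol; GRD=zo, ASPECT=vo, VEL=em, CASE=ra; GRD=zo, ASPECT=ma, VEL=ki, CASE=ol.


cell GRD=ol, ASPECT=ki, VEL=ma, CASE=ra:
underlying: fodpe-a-rob-det-do
1. p -> b, t -> d / _ Z: fires at position(s) 12: fodpearobdeddo
2. 0 -> a / C _ C: inserts after position(s) 3, 9, 12: fodapearobadedado
surface: fodapearobadedado

cell GRD=pa, ASPECT=ki, VEL=ma, CASE=ol:
underlying: fodpe-fi-gi-det-do
1. p -> b, t -> d / _ Z: fires at position(s) 12: fodpefigideddo
2. 0 -> a / C _ C: inserts after position(s) 3, 12: fodapefigidedado
surface: fodapefigidedado

cell GRD=pa, ASPECT=vo, VEL=em, CASE=ol:
underlying: fodpe-fi-gi-nip-ni
1. p -> b, t -> d / _ Z: no change
2. 0 -> a / C _ C: inserts after position(s) 3, 12: fodapefiginipani
surface: fodapefiginipani

cell GRD=zo, ASPECT=vo, VEL=em, CASE=ra:
underlying: fodpe-a-gu-nip-ni
1. p -> b, t -> d / _ Z: no change
2. 0 -> a / C _ C: inserts after position(s) 3, 11: fodapeagunipani
surface: fodapeagunipani

cell GRD=zo, ASPECT=ma, VEL=ki, CASE=ol:
underlying: fodpe-fi-gu-lzu-gup
1. p -> b, t -> d / _ Z: no change
2. 0 -> a / C _ C: inserts after position(s) 3, 10: fodapefigulazugup
surface: fodapefigulazugup


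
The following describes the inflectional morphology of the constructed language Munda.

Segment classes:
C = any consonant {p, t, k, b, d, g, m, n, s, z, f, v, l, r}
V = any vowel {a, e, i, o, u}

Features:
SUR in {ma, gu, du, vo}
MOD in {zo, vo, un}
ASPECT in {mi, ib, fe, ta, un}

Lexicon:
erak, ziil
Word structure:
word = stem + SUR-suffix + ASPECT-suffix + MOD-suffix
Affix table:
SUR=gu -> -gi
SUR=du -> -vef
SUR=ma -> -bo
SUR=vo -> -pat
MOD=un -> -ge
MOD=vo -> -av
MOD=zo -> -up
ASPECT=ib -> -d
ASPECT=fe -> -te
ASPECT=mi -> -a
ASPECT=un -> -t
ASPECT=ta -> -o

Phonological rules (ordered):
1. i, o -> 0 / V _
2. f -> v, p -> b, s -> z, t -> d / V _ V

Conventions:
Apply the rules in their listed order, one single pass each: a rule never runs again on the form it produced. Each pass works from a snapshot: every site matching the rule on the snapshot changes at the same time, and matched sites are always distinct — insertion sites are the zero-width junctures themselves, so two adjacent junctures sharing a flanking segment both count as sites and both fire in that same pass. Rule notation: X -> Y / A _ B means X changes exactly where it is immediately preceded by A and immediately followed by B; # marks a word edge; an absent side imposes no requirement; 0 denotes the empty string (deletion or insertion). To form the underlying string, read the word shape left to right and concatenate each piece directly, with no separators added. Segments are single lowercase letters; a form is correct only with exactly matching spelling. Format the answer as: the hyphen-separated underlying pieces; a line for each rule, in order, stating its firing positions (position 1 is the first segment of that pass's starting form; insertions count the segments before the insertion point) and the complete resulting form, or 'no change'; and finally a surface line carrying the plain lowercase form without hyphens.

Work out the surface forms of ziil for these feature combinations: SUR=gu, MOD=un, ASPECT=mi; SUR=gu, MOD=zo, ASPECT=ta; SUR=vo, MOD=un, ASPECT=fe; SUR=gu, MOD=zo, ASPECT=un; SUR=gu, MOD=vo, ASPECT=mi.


cell SUR=gu, MOD=un, ASPECT=mi:
underlying: ziil-gi-a-ge
1. i, o -> 0 / V _: fires at position(s) 3: zilgiage
2. f -> v, p -> b, s -> z, t -> d / V _ V: no change
surface: zilgiage

cell SUR=gu, MOD=zo, ASPECT=ta:
underlying: ziil-gi-o-up
1. i, o -> 0 / V _: fires at position(s) 3, 7: zilgiup
2. f -> v, p -> b, s -> z, t -> d / V _ V: no change
surface: zilgiup

cell SUR=vo, MOD=un, ASPECT=fe:
underlying: ziil-pat-te-ge
1. i, o -> 0 / V _: fires at position(s) 3: zilpattege
2. f -> v, p -> b, s -> z, t -> d / V _ V: no change
surface: zilpattege

cell SUR=gu, MOD=zo, ASPECT=un:
underlying: ziil-gi-t-up
1. i, o -> 0 / V _: fires at position(s) 3: zilgitup
2. f -> v, p -> b, s -> z, t -> d / V _ V: fires at position(s) 6: zilgidup
surface: zilgidup

cell SUR=gu, MOD=vo, ASPECT=mi:
underlying: ziil-gi-a-av
1. i, o -> 0 / V _: fires at position(s) 3: zilgiaav
2. f -> v, p -> b, s -> z, t -> d / V _ V: no change
surface: zilgiaav


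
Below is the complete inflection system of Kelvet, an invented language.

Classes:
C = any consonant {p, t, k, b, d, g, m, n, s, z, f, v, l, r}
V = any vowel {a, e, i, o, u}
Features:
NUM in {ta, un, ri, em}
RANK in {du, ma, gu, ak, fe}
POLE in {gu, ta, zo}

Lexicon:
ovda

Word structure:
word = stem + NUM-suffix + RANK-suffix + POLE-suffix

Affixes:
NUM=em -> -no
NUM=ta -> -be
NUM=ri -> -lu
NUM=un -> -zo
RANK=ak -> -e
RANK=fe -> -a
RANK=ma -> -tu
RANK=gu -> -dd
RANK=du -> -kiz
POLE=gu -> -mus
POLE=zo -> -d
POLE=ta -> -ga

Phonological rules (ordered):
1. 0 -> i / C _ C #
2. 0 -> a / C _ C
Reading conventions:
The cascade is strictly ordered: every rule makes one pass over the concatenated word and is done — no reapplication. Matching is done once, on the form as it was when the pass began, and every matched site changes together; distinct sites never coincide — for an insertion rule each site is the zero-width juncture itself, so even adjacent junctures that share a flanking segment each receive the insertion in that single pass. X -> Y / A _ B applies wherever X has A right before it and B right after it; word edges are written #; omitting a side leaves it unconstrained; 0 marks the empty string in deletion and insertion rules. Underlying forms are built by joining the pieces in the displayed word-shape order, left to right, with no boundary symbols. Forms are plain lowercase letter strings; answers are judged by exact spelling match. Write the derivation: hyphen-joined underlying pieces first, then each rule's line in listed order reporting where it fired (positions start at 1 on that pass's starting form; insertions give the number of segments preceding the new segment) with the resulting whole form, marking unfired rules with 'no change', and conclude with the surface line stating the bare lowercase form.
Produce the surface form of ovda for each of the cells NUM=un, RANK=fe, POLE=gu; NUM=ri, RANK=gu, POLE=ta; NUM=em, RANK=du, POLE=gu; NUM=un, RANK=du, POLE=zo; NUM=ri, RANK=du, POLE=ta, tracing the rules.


cell NUM=un, RANK=fe, POLE=gu:
underlying: ovda-zo-a-mus
1. 0 -> i / C _ C #: no change
2. 0 -> a / C _ C: inserts after position(s) 2: ovadazoamus
surface: ovadazoamus

cell NUM=ri, RANK=gu, POLE=ta:
underlying: ovda-lu-dd-ga
1. 0 -> i / C _ C #: no change
2. 0 -> a / C _ C: inserts after position(s) 2, 7, 8: ovadaludadaga
surface: ovadaludadaga

cell NUM=em, RANK=du, POLE=gu:
underlying: ovda-no-kiz-mus
1. 0 -> i / C _ C #: no change
2. 0 -> a / C _ C: inserts after position(s) 2, 9: ovadanokizamus
surface: ovadanokizamus

cell NUM=un, RANK=du, POLE=zo:
underlying: ovda-zo-kiz-d
1. 0 -> i / C _ C #: inserts after position(s) 9: ovdazokizid
2. 0 -> a / C _ C: inserts after position(s) 2: ovadazokizid
surface: ovadazokizid

cell NUM=ri, RANK=du, POLE=ta:
underlying: ovda-lu-kiz-ga
1. 0 -> i / C _ C #: no change
2. 0 -> a / C _ C: inserts after position(s) 2, 9: ovadalukizaga
surface: ovadalukizaga


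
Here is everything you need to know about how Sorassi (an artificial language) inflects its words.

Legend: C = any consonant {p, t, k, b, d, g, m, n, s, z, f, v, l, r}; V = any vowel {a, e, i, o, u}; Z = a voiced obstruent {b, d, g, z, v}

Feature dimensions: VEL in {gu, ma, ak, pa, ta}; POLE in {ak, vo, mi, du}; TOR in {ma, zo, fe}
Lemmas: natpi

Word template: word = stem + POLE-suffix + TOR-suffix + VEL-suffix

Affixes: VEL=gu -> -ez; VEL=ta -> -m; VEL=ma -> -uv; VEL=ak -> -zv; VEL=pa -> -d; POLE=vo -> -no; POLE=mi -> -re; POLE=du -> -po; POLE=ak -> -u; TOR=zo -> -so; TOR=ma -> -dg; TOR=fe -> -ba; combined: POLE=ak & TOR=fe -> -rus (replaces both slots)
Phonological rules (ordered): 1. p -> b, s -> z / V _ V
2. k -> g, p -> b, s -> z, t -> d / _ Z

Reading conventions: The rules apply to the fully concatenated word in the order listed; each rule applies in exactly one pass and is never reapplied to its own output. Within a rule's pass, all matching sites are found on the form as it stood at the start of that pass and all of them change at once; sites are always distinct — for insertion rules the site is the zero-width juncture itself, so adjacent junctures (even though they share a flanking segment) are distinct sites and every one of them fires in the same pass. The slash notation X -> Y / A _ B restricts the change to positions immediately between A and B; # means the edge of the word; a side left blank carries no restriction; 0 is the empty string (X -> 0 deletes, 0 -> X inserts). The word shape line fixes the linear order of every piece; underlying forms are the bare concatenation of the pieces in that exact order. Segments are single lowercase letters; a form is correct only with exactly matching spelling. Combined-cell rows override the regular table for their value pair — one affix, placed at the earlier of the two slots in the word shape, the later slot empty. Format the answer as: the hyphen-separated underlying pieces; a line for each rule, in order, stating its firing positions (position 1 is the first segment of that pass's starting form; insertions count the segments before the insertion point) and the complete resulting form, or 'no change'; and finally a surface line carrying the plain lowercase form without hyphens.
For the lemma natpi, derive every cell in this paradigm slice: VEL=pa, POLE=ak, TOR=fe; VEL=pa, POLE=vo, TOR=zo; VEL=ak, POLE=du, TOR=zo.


cell VEL=pa, POLE=ak, TOR=fe:
underlying: natpi-rus-d
1. p -> b, s -> z / V _ V: no change
2. k -> g, p -> b, s -> z, t -> d / _ Z: fires at position(s) 8: natpiruzd
surface: natpiruzd

cell VEL=pa, POLE=vo, TOR=zo:
underlying: natpi-no-so-d
1. p -> b, s -> z / V _ V: fires at position(s) 8: natpinozod
2. k -> g, p -> b, s -> z, t -> d / _ Z: no change
surface: natpinozod

cell VEL=ak, POLE=du, TOR=zo:
underlying: natpi-po-so-zv
1. p -> b, s -> z / V _ V: fires at position(s) 6, 8: natpibozozv
2. k -> g, p -> b, s -> z, t -> d / _ Z: no change
surface: natpibozozv


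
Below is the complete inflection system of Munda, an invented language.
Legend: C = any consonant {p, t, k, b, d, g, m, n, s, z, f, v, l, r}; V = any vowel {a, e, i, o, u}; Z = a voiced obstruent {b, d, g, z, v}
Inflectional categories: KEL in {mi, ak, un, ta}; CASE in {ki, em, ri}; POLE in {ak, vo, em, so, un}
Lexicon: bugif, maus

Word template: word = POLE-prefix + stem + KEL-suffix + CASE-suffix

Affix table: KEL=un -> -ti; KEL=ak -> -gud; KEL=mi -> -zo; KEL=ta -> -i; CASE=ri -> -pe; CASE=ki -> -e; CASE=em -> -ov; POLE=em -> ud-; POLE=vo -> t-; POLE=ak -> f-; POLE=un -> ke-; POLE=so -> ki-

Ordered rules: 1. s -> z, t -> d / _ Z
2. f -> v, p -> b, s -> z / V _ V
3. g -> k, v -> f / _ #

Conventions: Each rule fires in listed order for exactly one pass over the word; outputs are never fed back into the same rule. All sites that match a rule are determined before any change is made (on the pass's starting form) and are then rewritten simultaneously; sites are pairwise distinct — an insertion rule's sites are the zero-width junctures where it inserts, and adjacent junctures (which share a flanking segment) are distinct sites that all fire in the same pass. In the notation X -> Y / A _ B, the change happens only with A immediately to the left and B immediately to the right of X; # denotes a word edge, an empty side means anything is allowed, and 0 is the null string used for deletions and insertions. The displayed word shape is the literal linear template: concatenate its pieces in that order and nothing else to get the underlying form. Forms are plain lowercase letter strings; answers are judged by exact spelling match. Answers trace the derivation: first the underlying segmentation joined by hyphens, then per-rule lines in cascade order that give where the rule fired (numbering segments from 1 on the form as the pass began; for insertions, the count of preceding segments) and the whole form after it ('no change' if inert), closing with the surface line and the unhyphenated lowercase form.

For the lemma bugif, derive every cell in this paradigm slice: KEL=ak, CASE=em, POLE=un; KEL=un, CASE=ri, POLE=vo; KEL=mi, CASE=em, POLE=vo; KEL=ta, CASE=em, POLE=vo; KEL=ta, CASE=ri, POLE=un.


cell KEL=ak, CASE=em, POLE=un:
underlying: ke-bugif-gud-ov
1. s -> z, t -> d / _ Z: no change
2. f -> v, p -> b, s -> z / V _ V: no change
3. g -> k, v -> f / _ #: fires at position(s) 12: kebugifgudof
surface: kebugifgudof

cell KEL=un, CASE=ri, POLE=vo:
underlying: t-bugif-ti-pe
1. s -> z, t -> d / _ Z: fires at position(s) 1: dbugiftipe
2. f -> v, p -> b, s -> z / V _ V: fires at position(s) 9: dbugiftibe
3. g -> k, v -> f / _ #: no change
surface: dbugiftibe

cell KEL=mi, CASE=em, POLE=vo:
underlying: t-bugif-zo-ov
1. s -> z, t -> d / _ Z: fires at position(s) 1: dbugifzoov
2. f -> v, p -> b, s -> z / V _ V: no change
3. g -> k, v -> f / _ #: fires at position(s) 10: dbugifzoof
surface: dbugifzoof

cell KEL=ta, CASE=em, POLE=vo:
underlying: t-bugif-i-ov
1. s -> z, t -> d / _ Z: fires at position(s) 1: dbugifiov
2. f -> v, p -> b, s -> z / V _ V: fires at position(s) 6: dbugiviov
3. g -> k, v -> f / _ #: fires at position(s) 9: dbugiviof
surface: dbugiviof

cell KEL=ta, CASE=ri, POLE=un:
underlying: ke-bugif-i-pe
1. s -> z, t -> d / _ Z: no change
2. f -> v, p -> b, s -> z / V _ V: fires at position(s) 7, 9: kebugivibe
3. g -> k, v -> f / _ #: no change
surface: kebugivibe


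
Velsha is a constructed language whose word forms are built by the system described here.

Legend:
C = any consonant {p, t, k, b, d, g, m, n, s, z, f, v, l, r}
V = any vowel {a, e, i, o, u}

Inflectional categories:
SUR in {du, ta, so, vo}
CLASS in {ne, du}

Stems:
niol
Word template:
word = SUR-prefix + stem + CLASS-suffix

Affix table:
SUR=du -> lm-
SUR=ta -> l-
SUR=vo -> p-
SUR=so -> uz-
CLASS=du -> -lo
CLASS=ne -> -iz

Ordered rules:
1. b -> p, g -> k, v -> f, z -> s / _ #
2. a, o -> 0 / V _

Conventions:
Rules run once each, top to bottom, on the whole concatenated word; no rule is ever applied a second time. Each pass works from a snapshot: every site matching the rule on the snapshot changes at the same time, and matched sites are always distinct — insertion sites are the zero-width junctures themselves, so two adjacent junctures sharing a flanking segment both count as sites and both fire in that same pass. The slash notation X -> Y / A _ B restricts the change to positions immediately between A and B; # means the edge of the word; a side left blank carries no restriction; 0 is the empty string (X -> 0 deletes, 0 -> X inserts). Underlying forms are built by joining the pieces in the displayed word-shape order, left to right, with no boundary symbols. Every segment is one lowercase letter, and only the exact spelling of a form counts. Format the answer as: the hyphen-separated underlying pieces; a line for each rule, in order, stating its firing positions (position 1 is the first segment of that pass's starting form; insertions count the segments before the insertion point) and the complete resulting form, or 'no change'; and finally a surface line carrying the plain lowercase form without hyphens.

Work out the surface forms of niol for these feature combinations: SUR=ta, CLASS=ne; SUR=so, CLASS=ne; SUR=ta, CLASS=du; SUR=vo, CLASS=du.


cell SUR=ta, CLASS=ne:
underlying: l-niol-iz
1. b -> p, g -> k, v -> f, z -> s / _ #: fires at position(s) 7: lniolis
2. a, o -> 0 / V _: fires at position(s) 4: lnilis
surface: lnilis

cell SUR=so, CLASS=ne:
underlying: uz-niol-iz
1. b -> p, g -> k, v -> f, z -> s / _ #: fires at position(s) 8: uzniolis
2. a, o -> 0 / V _: fires at position(s) 5: uznilis
surface: uznilis

cell SUR=ta, CLASS=du:
underlying: l-niol-lo
1. b -> p, g -> k, v -> f, z -> s / _ #: no change
2. a, o -> 0 / V _: fires at position(s) 4: lnillo
surface: lnillo

cell SUR=vo, CLASS=du:
underlying: p-niol-lo
1. b -> p, g -> k, v -> f, z -> s / _ #: no change
2. a, o -> 0 / V _: fires at position(s) 4: pnillo
surface: pnillo


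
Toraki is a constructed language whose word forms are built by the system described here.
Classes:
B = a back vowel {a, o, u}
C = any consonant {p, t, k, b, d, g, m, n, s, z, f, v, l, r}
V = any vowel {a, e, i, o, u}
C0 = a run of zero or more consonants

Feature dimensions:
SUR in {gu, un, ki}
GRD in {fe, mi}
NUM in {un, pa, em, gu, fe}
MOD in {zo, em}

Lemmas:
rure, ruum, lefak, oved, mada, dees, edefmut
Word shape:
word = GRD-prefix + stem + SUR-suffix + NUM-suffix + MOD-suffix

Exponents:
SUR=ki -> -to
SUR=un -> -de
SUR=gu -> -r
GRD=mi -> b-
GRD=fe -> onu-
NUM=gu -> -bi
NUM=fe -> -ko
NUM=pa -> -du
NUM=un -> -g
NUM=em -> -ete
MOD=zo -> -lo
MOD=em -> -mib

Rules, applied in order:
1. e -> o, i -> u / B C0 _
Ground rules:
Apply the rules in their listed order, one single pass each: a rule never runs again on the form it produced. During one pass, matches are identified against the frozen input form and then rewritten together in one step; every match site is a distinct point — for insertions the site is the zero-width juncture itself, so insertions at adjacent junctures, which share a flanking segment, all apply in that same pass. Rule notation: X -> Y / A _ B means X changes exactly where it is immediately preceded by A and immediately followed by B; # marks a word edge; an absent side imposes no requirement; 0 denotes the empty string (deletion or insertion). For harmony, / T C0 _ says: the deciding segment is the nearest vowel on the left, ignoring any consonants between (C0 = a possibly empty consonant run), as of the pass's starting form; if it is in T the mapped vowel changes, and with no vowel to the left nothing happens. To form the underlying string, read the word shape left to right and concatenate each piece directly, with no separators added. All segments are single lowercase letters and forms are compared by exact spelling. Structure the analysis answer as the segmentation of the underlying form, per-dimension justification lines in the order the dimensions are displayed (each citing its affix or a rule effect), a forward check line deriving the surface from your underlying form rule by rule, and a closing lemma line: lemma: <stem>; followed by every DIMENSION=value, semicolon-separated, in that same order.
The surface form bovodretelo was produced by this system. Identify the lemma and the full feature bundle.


underlying: b-oved-r-ete-lo
SUR=gu - signalled by the affix -r
GRD=mi - signalled by the affix b-
NUM=em - signalled by the affix -ete
MOD=zo - signalled by the affix -lo
check: bovedretelo -> bovodretelo
lemma: oved; SUR=gu; GRD=mi; NUM=em; MOD=zo


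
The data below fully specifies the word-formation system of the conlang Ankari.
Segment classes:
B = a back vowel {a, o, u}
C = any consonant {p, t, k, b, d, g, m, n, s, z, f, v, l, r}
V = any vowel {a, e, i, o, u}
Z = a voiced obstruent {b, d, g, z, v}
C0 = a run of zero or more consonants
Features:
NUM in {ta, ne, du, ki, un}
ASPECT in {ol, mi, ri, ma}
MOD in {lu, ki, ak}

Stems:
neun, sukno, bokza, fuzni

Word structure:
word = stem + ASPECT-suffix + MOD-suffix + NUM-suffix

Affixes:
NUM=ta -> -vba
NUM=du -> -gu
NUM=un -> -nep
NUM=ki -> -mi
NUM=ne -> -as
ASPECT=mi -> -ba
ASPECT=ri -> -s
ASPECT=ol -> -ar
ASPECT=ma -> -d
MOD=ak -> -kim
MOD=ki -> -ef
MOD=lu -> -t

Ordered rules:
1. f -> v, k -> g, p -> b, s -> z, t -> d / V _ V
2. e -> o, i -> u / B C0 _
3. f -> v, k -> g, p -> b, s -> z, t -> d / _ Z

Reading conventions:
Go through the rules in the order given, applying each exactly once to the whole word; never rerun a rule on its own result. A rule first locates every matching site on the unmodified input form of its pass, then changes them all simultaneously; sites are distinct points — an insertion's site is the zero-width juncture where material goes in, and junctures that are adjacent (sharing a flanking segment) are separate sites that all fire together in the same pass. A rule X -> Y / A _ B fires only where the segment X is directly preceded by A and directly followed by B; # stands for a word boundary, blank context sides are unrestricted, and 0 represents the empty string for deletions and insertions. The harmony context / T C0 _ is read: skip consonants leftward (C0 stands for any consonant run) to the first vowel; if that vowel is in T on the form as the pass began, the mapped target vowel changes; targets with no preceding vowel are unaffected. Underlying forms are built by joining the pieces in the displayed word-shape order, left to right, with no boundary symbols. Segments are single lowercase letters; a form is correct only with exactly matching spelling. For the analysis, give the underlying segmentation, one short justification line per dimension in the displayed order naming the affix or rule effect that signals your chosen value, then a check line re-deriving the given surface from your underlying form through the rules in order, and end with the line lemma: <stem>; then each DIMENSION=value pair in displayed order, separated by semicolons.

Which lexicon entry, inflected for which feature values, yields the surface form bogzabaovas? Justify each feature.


underlying: bokza-ba-ef-as
NUM=ne - signalled by the affix -as
ASPECT=mi - signalled by the affix -ba
MOD=ki - signalled by the affix -ef
check: bokzabaefas -> bokzabaevas -> bokzabaovas -> bogzabaovas
lemma: bokza; NUM=ne; ASPECT=mi; MOD=ki


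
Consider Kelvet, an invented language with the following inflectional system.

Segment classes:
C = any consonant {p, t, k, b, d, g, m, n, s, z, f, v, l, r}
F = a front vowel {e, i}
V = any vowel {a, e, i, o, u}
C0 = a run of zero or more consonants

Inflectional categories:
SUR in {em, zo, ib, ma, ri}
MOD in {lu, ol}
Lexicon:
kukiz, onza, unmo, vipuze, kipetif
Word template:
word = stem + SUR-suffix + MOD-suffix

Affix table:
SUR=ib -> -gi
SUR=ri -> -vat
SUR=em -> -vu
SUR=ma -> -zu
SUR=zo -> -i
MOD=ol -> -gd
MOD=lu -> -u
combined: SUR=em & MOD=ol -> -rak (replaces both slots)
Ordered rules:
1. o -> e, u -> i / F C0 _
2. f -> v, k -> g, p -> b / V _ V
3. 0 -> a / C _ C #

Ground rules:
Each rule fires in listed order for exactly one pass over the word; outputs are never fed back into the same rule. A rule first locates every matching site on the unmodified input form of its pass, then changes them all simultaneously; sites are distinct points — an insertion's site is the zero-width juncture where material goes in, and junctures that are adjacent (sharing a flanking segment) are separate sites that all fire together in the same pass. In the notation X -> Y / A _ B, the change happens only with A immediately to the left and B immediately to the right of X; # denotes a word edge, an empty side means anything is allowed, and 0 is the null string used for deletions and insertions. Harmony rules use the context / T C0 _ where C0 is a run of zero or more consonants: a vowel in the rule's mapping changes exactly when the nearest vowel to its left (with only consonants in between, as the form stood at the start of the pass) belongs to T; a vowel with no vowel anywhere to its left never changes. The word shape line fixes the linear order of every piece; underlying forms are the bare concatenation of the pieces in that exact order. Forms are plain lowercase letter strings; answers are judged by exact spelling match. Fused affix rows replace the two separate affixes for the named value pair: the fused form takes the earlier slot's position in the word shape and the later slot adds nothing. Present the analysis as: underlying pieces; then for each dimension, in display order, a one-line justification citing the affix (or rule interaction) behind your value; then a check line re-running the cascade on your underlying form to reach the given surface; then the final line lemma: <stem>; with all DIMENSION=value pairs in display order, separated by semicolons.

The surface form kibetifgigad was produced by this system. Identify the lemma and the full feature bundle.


underlying: kipetif-gi-gd
SUR=ib - signalled by the affix -gi
MOD=ol - signalled by the affix -gd
check: kipetifgigd -> kipetifgigd -> kibetifgigd -> kibetifgigad
lemma: kipetif; SUR=ib; MOD=ol


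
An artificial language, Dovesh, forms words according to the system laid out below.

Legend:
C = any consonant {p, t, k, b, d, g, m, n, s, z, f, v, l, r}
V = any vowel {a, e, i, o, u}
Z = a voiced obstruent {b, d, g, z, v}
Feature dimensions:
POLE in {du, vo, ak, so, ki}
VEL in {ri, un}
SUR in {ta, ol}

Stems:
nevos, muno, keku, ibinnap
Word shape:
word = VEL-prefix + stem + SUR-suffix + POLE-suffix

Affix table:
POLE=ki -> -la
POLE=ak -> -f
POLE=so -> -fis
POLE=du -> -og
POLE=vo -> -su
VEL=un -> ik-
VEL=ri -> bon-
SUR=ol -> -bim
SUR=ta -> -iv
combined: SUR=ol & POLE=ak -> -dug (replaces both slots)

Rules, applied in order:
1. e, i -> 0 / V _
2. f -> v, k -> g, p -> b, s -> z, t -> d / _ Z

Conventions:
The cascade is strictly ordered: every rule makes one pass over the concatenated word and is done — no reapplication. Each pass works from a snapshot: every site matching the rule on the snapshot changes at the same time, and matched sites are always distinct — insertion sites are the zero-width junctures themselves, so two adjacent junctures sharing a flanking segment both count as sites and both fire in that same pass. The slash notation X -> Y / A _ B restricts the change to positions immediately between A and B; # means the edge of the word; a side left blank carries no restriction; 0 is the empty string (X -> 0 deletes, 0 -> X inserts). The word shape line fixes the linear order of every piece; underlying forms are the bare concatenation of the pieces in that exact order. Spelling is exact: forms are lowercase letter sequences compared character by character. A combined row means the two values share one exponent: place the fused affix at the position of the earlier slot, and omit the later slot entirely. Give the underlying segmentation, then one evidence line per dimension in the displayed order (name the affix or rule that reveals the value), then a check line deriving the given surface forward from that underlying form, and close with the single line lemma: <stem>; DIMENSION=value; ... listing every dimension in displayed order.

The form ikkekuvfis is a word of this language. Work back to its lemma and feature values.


underlying: ik-keku-iv-fis
POLE=so - signalled by the affix -fis
VEL=un - signalled by the affix ik-
SUR=ta - signalled by the affix -iv
check: ikkekuivfis -> ikkekuvfis -> ikkekuvfis
lemma: keku; POLE=so; VEL=un; SUR=ta


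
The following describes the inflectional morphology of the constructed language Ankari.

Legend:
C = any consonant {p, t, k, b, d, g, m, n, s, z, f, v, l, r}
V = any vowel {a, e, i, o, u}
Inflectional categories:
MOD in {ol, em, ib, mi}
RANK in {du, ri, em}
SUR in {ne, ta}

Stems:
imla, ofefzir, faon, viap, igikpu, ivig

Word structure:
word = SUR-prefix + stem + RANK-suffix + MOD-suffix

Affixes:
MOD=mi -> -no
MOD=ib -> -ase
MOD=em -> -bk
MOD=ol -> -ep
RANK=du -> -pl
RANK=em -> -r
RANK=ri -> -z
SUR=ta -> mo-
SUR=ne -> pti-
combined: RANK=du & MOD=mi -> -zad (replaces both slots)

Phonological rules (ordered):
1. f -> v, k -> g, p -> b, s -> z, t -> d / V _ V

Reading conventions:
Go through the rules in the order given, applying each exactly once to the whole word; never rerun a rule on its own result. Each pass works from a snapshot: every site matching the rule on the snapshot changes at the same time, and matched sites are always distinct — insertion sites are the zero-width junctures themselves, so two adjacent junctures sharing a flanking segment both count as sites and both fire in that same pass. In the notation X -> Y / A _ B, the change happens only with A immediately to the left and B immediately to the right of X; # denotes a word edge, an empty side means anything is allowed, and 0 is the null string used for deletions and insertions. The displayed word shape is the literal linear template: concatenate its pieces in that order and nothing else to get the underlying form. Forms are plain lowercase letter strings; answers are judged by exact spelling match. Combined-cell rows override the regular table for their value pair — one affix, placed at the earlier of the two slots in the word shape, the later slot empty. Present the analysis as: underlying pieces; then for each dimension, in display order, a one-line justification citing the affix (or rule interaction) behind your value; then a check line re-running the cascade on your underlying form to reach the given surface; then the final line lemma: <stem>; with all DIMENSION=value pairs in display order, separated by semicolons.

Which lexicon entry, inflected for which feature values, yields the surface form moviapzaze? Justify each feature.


underlying: mo-viap-z-ase
MOD=ib - signalled by the affix -ase
RANK=ri - signalled by the affix -z
SUR=ta - signalled by the affix mo-
check: moviapzase -> moviapzaze
lemma: viap; MOD=ib; RANK=ri; SUR=ta


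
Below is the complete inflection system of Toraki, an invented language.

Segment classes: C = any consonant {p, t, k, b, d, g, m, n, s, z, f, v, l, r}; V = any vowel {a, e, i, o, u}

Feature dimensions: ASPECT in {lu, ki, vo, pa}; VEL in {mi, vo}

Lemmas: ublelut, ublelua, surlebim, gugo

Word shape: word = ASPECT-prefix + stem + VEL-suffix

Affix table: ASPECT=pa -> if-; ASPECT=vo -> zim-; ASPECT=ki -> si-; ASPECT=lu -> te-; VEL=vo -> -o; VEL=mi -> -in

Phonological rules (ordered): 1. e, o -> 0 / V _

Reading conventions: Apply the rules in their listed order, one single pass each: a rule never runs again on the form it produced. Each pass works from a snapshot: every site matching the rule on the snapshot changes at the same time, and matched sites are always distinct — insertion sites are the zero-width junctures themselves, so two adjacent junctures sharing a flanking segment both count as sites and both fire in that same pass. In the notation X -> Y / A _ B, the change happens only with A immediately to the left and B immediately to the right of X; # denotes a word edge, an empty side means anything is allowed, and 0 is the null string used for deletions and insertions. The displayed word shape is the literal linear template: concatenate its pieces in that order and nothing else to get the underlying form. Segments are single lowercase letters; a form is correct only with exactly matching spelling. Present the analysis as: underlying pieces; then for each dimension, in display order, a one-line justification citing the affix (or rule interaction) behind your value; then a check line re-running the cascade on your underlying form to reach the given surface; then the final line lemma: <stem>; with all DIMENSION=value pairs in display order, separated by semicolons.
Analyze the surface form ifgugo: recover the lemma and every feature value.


underlying: if-gugo-o
ASPECT=pa - signalled by the affix if-
VEL=vo - signalled by the affix -o
check: ifgugoo -> ifgugo
lemma: gugo; ASPECT=pa; VEL=vo


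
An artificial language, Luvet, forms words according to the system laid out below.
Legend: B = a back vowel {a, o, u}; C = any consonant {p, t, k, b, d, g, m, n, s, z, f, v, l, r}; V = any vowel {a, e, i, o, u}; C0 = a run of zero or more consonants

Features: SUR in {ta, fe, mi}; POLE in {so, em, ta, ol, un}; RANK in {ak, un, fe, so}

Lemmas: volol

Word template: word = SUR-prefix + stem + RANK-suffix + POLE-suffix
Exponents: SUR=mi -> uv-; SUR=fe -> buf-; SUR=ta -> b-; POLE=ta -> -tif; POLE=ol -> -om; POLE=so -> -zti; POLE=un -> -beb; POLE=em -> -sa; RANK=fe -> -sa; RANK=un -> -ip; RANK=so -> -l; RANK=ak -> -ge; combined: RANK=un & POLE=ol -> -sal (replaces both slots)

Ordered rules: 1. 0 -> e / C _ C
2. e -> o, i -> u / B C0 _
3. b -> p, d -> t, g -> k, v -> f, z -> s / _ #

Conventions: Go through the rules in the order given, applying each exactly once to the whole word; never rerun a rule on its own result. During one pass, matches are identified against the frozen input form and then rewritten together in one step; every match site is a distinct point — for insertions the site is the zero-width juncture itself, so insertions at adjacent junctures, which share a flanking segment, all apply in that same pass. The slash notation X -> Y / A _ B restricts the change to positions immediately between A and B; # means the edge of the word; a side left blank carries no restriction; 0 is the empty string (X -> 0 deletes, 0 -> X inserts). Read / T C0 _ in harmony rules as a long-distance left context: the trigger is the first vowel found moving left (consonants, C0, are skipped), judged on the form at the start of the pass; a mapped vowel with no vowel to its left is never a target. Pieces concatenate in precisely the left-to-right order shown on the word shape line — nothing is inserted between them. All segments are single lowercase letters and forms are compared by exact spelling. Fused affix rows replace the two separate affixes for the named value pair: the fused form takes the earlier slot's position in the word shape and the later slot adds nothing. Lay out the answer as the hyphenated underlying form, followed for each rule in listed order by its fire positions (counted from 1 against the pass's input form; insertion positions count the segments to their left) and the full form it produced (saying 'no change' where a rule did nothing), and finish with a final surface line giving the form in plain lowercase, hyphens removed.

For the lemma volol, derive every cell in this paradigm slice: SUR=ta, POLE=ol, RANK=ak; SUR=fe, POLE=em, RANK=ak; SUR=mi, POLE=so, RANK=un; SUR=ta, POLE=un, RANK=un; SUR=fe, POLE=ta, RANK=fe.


cell SUR=ta, POLE=ol, RANK=ak:
underlying: b-volol-ge-om
1. 0 -> e / C _ C: inserts after position(s) 1, 6: bevololegeom
2. e -> o, i -> u / B C0 _: fires at position(s) 8: bevolologeom
3. b -> p, d -> t, g -> k, v -> f, z -> s / _ #: no change
surface: bevolologeom

cell SUR=fe, POLE=em, RANK=ak:
underlying: buf-volol-ge-sa
1. 0 -> e / C _ C: inserts after position(s) 3, 8: bufevololegesa
2. e -> o, i -> u / B C0 _: fires at position(s) 4, 10: bufovolologesa
3. b -> p, d -> t, g -> k, v -> f, z -> s / _ #: no change
surface: bufovolologesa

cell SUR=mi, POLE=so, RANK=un:
underlying: uv-volol-ip-zti
1. 0 -> e / C _ C: inserts after position(s) 2, 9, 10: uvevololipezeti
2. e -> o, i -> u / B C0 _: fires at position(s) 3, 9: uvovololupezeti
3. b -> p, d -> t, g -> k, v -> f, z -> s / _ #: no change
surface: uvovololupezeti

cell SUR=ta, POLE=un, RANK=un:
underlying: b-volol-ip-beb
1. 0 -> e / C _ C: inserts after position(s) 1, 8: bevololipebeb
2. e -> o, i -> u / B C0 _: fires at position(s) 8: bevololupebeb
3. b -> p, d -> t, g -> k, v -> f, z -> s / _ #: fires at position(s) 13: bevololupebep
surface: bevololupebep

cell SUR=fe, POLE=ta, RANK=fe:
underlying: buf-volol-sa-tif
1. 0 -> e / C _ C: inserts after position(s) 3, 8: bufevololesatif
2. e -> o, i -> u / B C0 _: fires at position(s) 4, 10, 14: bufovololosatuf
3. b -> p, d -> t, g -> k, v -> f, z -> s / _ #: no change
surface: bufovololosatuf


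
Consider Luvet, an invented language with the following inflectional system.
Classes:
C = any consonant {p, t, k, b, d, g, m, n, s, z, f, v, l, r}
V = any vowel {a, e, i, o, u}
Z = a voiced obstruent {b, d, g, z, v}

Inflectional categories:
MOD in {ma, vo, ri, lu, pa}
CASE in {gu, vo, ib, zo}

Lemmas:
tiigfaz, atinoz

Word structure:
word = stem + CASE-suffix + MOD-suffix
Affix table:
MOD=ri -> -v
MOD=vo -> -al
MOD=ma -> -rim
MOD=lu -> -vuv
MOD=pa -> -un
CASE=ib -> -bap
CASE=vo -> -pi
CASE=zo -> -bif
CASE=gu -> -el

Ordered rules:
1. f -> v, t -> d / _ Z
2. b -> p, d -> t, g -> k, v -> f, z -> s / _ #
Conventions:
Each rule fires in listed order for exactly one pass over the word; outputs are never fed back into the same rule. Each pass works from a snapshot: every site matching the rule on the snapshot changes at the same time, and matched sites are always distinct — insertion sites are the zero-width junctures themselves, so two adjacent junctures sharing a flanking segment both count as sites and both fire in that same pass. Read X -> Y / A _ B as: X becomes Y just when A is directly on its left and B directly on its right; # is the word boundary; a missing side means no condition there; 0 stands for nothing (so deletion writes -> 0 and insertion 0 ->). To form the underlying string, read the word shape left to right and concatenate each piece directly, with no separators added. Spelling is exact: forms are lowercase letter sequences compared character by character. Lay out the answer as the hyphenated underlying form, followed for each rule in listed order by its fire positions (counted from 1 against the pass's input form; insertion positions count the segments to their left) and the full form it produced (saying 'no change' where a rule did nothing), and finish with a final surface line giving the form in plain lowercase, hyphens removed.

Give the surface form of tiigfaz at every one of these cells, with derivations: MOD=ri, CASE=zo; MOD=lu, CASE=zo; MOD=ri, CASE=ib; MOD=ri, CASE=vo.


cell MOD=ri, CASE=zo:
underlying: tiigfaz-bif-v
1. f -> v, t -> d / _ Z: fires at position(s) 10: tiigfazbivv
2. b -> p, d -> t, g -> k, v -> f, z -> s / _ #: fires at position(s) 11: tiigfazbivf
surface: tiigfazbivf

cell MOD=lu, CASE=zo:
underlying: tiigfaz-bif-vuv
1. f -> v, t -> d / _ Z: fires at position(s) 10: tiigfazbivvuv
2. b -> p, d -> t, g -> k, v -> f, z -> s / _ #: fires at position(s) 13: tiigfazbivvuf
surface: tiigfazbivvuf

cell MOD=ri, CASE=ib:
underlying: tiigfaz-bap-v
1. f -> v, t -> d / _ Z: no change
2. b -> p, d -> t, g -> k, v -> f, z -> s / _ #: fires at position(s) 11: tiigfazbapf
surface: tiigfazbapf

cell MOD=ri, CASE=vo:
underlying: tiigfaz-pi-v
1. f -> v, t -> d / _ Z: no change
2. b -> p, d -> t, g -> k, v -> f, z -> s / _ #: fires at position(s) 10: tiigfazpif
surface: tiigfazpif


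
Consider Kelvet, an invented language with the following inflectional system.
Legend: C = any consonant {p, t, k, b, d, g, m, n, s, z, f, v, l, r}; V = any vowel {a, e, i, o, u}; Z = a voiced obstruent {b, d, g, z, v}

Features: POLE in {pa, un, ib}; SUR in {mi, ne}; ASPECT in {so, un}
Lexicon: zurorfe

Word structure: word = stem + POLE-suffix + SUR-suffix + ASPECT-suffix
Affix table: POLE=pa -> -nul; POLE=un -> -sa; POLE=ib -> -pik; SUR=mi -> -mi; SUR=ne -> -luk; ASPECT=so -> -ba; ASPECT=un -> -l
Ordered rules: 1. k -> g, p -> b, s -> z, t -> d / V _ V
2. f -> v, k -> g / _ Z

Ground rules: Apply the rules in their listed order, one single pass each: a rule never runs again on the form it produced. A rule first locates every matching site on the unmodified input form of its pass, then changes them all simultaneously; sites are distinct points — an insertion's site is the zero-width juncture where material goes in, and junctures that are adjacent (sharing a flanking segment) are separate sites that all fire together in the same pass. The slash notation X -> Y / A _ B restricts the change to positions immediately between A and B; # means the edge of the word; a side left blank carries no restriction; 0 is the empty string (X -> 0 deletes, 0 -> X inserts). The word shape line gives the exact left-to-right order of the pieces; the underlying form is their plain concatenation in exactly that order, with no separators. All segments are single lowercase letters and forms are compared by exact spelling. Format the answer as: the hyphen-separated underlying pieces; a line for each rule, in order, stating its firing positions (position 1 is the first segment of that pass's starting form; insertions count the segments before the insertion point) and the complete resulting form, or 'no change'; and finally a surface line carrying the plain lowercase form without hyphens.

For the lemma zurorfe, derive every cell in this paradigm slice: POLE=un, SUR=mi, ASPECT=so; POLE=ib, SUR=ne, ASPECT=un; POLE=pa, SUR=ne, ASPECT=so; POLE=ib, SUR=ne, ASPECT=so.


cell POLE=un, SUR=mi, ASPECT=so:
underlying: zurorfe-sa-mi-ba
1. k -> g, p -> b, s -> z, t -> d / V _ V: fires at position(s) 8: zurorfezamiba
2. f -> v, k -> g / _ Z: no change
surface: zurorfezamiba

cell POLE=ib, SUR=ne, ASPECT=un:
underlying: zurorfe-pik-luk-l
1. k -> g, p -> b, s -> z, t -> d / V _ V: fires at position(s) 8: zurorfebiklukl
2. f -> v, k -> g / _ Z: no change
surface: zurorfebiklukl

cell POLE=pa, SUR=ne, ASPECT=so:
underlying: zurorfe-nul-luk-ba
1. k -> g, p -> b, s -> z, t -> d / V _ V: no change
2. f -> v, k -> g / _ Z: fires at position(s) 13: zurorfenullugba
surface: zurorfenullugba

cell POLE=ib, SUR=ne, ASPECT=so:
underlying: zurorfe-pik-luk-ba
1. k -> g, p -> b, s -> z, t -> d / V _ V: fires at position(s) 8: zurorfebiklukba
2. f -> v, k -> g / _ Z: fires at position(s) 13: zurorfebiklugba
surface: zurorfebiklugba
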